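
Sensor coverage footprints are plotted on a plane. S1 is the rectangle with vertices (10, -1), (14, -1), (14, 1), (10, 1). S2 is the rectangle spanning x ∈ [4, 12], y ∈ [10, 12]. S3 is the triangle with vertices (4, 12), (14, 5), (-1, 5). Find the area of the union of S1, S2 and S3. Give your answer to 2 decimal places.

73.64

By inclusion–exclusion:
Individual areas: |S1| = 8, |S2| = 16, |S3| = 52.5.
|S1∩S2| = 0 (no overlap).
|S1∩S3| = 0.
|S2∩S3| = 2.8571.
|S1∩S2∩S3| = 0.
|S1 ∪ S2 ∪ S3| = 76.5 − 2.8571 + 0 = 73.64.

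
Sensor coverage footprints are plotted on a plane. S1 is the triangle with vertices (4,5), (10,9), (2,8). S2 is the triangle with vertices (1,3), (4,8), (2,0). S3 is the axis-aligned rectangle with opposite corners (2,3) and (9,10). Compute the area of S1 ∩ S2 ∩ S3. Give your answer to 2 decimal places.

0.60

The intersection is the polygon with vertices (4,8), (3.454,5.818), (3.053,6.421).
By the shoelace formula its area is 0.60.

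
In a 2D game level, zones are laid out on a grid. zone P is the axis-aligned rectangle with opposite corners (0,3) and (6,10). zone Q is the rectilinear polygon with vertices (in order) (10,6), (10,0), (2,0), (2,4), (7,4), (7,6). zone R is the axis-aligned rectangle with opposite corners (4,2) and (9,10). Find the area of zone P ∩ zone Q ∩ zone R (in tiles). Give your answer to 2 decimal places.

2.00

The intersection is the polygon with vertices (4,3), (4,4), (6,4), (6,3).
By the shoelace formula its area is 2.00.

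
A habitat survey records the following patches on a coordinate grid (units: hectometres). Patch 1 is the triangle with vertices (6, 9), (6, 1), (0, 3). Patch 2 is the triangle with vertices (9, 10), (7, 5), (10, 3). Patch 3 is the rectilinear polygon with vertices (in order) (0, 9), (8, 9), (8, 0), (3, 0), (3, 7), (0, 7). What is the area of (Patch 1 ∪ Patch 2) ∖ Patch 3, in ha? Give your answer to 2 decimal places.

|Patch 1 ∪ Patch 2| = 33.5.
|(Patch 1 ∪ Patch 2) ∩ Patch 3| = 19.5833.
|(Patch 1 ∪ Patch 2) ∖ Patch 3| = 33.5 − 19.5833 = 13.92.

13.92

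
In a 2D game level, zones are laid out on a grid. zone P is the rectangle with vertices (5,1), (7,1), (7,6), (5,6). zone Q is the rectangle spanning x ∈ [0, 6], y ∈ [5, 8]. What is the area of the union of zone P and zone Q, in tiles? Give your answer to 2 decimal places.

By inclusion–exclusion:
Individual areas: |zone P| = 10, |zone Q| = 18.
|zone P∩zone Q|: x∈[5,6], y∈[5,6] → 1·1 = 1.
|zone P ∪ zone Q| = 28 − 1 = 27.00.

27.00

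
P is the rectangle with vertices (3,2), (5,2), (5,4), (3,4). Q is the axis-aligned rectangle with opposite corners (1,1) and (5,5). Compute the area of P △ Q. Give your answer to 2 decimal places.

|P∩Q|: x∈[3,5], y∈[2,4] → 2·2 = 4.
|P △ Q| = |P| + |Q| − 2·|P∩Q| = 4 + 16 − 8 = 12.00.

12.00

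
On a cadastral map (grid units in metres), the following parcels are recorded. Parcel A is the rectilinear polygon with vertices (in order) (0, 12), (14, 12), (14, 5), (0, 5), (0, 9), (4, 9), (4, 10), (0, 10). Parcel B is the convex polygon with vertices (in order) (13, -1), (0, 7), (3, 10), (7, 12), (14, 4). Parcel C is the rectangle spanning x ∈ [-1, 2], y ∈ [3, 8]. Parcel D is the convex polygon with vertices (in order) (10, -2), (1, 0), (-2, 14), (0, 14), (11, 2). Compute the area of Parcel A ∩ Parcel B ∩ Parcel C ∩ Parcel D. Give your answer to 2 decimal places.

2.73

The intersection is the polygon with vertices (1,8), (2,8), (2,5.769), (0,7).
By the shoelace formula its area is 2.73.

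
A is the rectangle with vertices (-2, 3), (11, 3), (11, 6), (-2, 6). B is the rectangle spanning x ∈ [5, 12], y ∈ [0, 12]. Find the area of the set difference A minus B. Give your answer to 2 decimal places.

21.00

|A∩B|: x∈[5,11], y∈[3,6] → 6·3 = 18.
|A| = 39.
|A ∖ B| = |A| − |A∩B| = 39 − 18 = 21.00.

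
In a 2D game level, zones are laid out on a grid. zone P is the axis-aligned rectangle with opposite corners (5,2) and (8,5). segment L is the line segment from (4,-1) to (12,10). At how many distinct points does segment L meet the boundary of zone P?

2

The segment meets the boundary at (8,4.5), (6.182,2).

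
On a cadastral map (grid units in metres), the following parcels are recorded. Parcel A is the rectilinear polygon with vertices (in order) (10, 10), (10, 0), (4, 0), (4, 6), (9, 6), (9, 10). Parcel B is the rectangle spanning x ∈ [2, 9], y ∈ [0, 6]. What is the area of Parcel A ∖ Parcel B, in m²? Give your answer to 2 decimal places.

10.00

|Parcel A| = 40, |Parcel A∩Parcel B| = 30.
|Parcel A ∖ Parcel B| = |Parcel A| − |Parcel A∩Parcel B| = 40 − 30 = 10.00.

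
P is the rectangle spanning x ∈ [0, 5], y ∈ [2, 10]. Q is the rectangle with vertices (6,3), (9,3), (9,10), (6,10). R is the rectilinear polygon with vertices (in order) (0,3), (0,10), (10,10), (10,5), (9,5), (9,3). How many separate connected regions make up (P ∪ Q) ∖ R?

(P ∪ Q) ∖ R is a single connected region.

1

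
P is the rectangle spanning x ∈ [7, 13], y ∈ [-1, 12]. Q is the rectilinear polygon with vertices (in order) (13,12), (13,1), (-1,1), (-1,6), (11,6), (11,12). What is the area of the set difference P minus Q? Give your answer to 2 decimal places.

36.00

|P| = 78, |P∩Q| = 42.
|P ∖ Q| = |P| − |P∩Q| = 78 − 42 = 36.00.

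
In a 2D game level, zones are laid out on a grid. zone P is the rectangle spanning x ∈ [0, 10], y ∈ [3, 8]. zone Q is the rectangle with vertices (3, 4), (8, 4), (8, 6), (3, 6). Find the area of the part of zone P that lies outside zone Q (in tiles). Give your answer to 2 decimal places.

|zone P∩zone Q|: x∈[3,8], y∈[4,6] → 5·2 = 10.
|zone P| = 50.
|zone P ∖ zone Q| = |zone P| − |zone P∩zone Q| = 50 − 10 = 40.00.

40.00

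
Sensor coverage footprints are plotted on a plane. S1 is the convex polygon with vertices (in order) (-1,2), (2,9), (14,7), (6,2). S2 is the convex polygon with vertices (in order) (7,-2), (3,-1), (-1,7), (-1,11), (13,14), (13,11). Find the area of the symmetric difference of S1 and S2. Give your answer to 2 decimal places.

|S1| = 62.5, |S2| = 142, |S1∩S2| = 54.9501.
|S1 △ S2| = |S1| + |S2| − 2·|S1∩S2| = 62.5 + 142 − 109.9002 = 94.60.

94.60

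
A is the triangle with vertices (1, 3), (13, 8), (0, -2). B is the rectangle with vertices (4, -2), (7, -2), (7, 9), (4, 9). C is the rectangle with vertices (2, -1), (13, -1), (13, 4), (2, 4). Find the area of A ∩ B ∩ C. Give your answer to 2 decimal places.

The intersection is the polygon with vertices (7,3.385), (4,1.077), (4,4), (7,4).
By the shoelace formula its area is 5.31.

5.31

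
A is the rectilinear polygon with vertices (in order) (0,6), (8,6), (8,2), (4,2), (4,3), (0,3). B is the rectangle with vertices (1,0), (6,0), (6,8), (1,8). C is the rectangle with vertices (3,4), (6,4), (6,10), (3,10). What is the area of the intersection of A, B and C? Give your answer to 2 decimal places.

The intersection is the polygon with vertices (6,4), (3,4), (3,6), (6,6).
By the shoelace formula its area is 6.00.

6.00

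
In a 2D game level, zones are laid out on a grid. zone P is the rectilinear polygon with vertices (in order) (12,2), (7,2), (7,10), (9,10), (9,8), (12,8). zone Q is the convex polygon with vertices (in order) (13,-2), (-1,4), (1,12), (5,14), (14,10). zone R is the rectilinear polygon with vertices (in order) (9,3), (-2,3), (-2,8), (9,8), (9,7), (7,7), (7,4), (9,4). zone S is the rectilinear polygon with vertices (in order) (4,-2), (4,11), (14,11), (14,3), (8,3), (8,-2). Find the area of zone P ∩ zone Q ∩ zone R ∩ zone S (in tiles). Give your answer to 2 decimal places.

4.00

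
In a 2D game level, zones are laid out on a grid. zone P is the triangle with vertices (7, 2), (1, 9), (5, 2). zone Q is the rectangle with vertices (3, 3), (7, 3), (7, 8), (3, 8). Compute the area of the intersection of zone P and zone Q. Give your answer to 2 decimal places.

The intersection is the polygon with vertices (6.143,3), (4.429,3), (3,5.5), (3,6.667).
By the shoelace formula its area is 3.98.

3.98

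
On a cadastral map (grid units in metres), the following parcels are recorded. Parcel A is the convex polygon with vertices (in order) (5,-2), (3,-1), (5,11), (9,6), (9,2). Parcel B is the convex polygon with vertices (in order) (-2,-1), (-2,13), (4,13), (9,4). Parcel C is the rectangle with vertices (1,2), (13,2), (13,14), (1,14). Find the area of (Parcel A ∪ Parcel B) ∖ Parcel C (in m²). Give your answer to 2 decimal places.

56.85

|Parcel A ∪ Parcel B| = 125.9888.
|(Parcel A ∪ Parcel B) ∩ Parcel C| = 69.1364.
|(Parcel A ∪ Parcel B) ∖ Parcel C| = 125.9888 − 69.1364 = 56.85.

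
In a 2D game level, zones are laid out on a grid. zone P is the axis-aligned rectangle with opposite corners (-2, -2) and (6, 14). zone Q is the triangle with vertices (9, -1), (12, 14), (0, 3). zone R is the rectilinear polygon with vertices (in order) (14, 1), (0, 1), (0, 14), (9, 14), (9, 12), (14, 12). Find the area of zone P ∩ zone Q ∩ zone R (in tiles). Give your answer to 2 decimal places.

24.00

The intersection is the polygon with vertices (0,3), (6,8.5), (6,1), (4.5,1).
By the shoelace formula its area is 24.00.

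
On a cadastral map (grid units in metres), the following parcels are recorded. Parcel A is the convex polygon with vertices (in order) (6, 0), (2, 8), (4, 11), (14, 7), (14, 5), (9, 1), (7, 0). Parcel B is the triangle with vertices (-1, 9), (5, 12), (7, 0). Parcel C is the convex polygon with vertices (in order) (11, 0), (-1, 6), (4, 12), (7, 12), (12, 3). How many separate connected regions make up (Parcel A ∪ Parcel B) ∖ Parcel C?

(Parcel A ∪ Parcel B) ∖ Parcel C splits into 3 disjoint pieces (area 6.4857, area 4.4931, area 14.5978).

3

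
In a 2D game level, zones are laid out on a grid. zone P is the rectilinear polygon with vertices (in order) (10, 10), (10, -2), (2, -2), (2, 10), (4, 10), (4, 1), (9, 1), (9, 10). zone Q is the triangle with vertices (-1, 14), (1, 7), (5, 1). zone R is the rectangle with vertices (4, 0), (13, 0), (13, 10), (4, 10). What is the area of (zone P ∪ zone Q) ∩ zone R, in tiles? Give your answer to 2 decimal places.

|zone P ∪ zone Q| = 56.3333.
|(zone P ∪ zone Q) ∩ zone R| = 15.33.

15.33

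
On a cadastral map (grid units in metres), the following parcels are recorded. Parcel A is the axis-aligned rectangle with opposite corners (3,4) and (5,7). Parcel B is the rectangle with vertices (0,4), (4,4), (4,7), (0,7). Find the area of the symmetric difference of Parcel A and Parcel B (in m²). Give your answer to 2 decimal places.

12.00

|Parcel A∩Parcel B|: x∈[3,4], y∈[4,7] → 1·3 = 3.
|Parcel A △ Parcel B| = |Parcel A| + |Parcel B| − 2·|Parcel A∩Parcel B| = 6 + 12 − 6 = 12.00.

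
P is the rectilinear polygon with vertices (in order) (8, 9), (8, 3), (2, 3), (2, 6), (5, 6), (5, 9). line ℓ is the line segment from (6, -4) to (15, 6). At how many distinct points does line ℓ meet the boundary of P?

0

The segment lies entirely outside P and never meets its boundary.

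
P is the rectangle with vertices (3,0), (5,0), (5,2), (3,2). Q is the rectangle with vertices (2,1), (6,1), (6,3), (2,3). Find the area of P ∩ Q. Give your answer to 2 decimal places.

2.00

|P∩Q|: x∈[3,5], y∈[1,2] → 2·1 = 2.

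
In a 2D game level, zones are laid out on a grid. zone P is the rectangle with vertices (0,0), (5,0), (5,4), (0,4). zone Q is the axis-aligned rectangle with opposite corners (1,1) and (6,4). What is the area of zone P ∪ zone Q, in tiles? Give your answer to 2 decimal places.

By inclusion–exclusion:
Individual areas: |zone P| = 20, |zone Q| = 15.
|zone P∩zone Q|: x∈[1,5], y∈[1,4] → 4·3 = 12.
|zone P ∪ zone Q| = 35 − 12 = 23.00.

23.00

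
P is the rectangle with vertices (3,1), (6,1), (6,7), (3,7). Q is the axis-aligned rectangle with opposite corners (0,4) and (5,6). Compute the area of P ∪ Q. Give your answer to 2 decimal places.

24.00

By inclusion–exclusion:
Individual areas: |P| = 18, |Q| = 10.
|P∩Q|: x∈[3,5], y∈[4,6] → 2·2 = 4.
|P ∪ Q| = 28 − 4 = 24.00.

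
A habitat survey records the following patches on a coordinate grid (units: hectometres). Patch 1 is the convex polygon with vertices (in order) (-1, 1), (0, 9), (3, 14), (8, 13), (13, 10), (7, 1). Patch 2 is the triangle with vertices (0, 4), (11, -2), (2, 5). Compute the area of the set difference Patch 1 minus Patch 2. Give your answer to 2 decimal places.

|Patch 1| = 123.5, |Patch 1∩Patch 2| = 9.0305.
|Patch 1 ∖ Patch 2| = |Patch 1| − |Patch 1∩Patch 2| = 123.5 − 9.0305 = 114.47.

114.47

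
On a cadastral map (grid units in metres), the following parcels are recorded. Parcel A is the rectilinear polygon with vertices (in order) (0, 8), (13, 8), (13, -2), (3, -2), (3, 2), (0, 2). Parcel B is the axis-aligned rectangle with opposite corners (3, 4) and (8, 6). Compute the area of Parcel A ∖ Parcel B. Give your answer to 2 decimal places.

108.00

|Parcel A| = 118, |Parcel A∩Parcel B| = 10.
|Parcel A ∖ Parcel B| = |Parcel A| − |Parcel A∩Parcel B| = 118 − 10 = 108.00.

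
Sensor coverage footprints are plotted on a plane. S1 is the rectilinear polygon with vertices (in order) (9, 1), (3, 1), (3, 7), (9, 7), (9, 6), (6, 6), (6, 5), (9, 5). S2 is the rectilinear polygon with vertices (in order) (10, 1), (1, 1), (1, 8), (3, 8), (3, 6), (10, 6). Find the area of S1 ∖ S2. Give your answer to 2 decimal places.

6.00

|S1| = 33, |S1∩S2| = 27.
|S1 ∖ S2| = |S1| − |S1∩S2| = 33 − 27 = 6.00.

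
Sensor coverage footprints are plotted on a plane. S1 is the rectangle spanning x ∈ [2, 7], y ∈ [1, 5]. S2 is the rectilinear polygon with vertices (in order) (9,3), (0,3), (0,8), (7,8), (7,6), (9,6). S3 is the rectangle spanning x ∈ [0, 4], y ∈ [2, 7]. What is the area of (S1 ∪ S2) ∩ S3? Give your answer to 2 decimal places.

18.00

The region (S1 ∪ S2) ∩ S3 is the polygon with vertices (2,3), (0,3), (0,7), (4,7), (4,2), (2,2).
By the shoelace formula its area is 18.00.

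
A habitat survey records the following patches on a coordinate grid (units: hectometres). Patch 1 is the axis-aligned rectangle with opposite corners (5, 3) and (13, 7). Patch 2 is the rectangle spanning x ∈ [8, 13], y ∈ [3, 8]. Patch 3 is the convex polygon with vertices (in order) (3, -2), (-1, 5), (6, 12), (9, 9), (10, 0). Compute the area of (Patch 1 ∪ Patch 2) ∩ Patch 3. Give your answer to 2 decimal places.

The region (Patch 1 ∪ Patch 2) ∩ Patch 3 is the polygon with vertices (8,3), (5,3), (5,7), (8,7), (8,8), (9.111,8), (9.667,3).
By the shoelace formula its area is 18.94.

18.94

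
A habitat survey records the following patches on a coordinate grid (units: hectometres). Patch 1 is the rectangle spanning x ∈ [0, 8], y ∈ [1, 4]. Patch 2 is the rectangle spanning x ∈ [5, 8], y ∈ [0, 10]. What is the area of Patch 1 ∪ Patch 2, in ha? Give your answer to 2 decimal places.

45.00

By inclusion–exclusion:
Individual areas: |Patch 1| = 24, |Patch 2| = 30.
|Patch 1∩Patch 2|: x∈[5,8], y∈[1,4] → 3·3 = 9.
|Patch 1 ∪ Patch 2| = 54 − 9 = 45.00.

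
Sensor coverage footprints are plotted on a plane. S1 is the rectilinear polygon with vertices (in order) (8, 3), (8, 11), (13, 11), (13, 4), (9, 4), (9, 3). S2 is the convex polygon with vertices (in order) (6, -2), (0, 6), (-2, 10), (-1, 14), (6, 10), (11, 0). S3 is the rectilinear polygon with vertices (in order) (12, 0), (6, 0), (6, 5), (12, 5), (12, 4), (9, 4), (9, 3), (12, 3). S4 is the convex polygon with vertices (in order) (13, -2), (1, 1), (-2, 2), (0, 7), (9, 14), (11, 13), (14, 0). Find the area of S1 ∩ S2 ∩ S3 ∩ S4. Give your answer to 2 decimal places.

1.75

The intersection is the polygon with vertices (9,3), (8,3), (8,5), (8.5,5), (9,4).
By the shoelace formula its area is 1.75.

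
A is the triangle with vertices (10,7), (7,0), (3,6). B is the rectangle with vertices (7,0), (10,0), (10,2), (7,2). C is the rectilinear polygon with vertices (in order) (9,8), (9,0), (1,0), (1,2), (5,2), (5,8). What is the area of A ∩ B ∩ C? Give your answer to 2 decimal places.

The intersection is the polygon with vertices (7,2), (7.857,2), (7,0).
By the shoelace formula its area is 0.86.

0.86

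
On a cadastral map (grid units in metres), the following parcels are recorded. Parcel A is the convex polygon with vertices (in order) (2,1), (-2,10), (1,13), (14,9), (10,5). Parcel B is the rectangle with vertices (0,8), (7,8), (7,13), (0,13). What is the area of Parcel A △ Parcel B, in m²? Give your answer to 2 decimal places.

|Parcel A| = 103.5, |Parcel B| = 35, |Parcel A∩Parcel B| = 28.9615.
|Parcel A △ Parcel B| = |Parcel A| + |Parcel B| − 2·|Parcel A∩Parcel B| = 103.5 + 35 − 57.9231 = 80.58.

80.58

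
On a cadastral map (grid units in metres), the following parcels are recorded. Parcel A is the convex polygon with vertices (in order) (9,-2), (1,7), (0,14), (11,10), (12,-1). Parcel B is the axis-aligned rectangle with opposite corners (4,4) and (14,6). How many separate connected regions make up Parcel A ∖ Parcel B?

1

Parcel A ∖ Parcel B is a single connected region.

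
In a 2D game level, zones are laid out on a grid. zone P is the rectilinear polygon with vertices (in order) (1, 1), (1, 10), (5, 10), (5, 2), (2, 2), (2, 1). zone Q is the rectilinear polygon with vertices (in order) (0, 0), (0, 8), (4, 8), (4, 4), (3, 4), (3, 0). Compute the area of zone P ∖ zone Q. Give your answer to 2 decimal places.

|zone P| = 33, |zone P∩zone Q| = 17.
|zone P ∖ zone Q| = |zone P| − |zone P∩zone Q| = 33 − 17 = 16.00.

16.00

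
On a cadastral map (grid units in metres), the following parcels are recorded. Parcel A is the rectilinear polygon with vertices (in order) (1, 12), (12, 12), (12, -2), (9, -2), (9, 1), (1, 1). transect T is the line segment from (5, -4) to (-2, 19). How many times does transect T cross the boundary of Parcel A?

The segment meets the boundary at (3.478,1), (1,9.143).

2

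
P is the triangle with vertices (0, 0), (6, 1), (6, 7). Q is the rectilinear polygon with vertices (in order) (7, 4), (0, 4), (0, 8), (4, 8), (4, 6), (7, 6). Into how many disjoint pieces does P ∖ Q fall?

P ∖ Q splits into 2 disjoint pieces (area 14.1429, area 0.4286).

2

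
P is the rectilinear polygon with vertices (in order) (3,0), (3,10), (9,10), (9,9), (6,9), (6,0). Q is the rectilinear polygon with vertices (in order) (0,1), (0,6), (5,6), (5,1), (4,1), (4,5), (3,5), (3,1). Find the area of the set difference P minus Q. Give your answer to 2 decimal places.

|P| = 33, |P∩Q| = 6.
|P ∖ Q| = |P| − |P∩Q| = 33 − 6 = 27.00.

27.00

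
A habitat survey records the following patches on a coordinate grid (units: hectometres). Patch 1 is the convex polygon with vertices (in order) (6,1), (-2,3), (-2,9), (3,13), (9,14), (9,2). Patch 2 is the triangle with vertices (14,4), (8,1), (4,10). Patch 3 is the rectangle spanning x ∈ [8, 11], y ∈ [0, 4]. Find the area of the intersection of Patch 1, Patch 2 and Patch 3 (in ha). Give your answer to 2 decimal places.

The intersection is the polygon with vertices (8,1.667), (8,4), (9,4), (9,2).
By the shoelace formula its area is 2.17.

2.17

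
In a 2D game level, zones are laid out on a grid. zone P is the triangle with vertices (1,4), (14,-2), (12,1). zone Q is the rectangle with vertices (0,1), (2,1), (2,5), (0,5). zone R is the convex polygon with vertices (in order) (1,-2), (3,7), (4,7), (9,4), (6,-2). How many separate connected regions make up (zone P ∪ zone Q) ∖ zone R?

(zone P ∪ zone Q) ∖ zone R splits into 2 disjoint pieces (area 9.18, area 7.7991).

2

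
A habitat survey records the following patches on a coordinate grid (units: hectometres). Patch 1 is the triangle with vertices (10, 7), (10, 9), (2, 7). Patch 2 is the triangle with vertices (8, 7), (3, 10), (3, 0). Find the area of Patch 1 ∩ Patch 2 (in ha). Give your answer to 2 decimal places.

The intersection is the polygon with vertices (6.235,8.059), (8,7), (3,7), (3,7.25).
By the shoelace formula its area is 3.05.

3.05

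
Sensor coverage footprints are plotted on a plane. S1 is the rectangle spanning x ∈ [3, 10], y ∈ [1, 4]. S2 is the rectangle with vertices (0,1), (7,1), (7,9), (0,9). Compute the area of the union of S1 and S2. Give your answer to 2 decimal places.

By inclusion–exclusion:
Individual areas: |S1| = 21, |S2| = 56.
|S1∩S2|: x∈[3,7], y∈[1,4] → 4·3 = 12.
|S1 ∪ S2| = 77 − 12 = 65.00.

65.00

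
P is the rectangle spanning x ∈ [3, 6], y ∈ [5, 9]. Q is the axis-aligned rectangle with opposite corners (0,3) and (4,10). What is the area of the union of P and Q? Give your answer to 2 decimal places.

36.00

By inclusion–exclusion:
Individual areas: |P| = 12, |Q| = 28.
|P∩Q|: x∈[3,4], y∈[5,9] → 1·4 = 4.
|P ∪ Q| = 40 − 4 = 36.00.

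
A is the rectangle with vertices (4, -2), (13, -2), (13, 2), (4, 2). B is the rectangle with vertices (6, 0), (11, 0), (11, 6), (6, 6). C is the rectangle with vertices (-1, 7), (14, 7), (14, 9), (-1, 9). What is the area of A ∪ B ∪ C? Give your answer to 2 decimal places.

86.00

By inclusion–exclusion:
Individual areas: |A| = 36, |B| = 30, |C| = 30.
|A∩B|: x∈[6,11], y∈[0,2] → 5·2 = 10.
|A∩C| = 0 (no overlap).
|B∩C| = 0 (no overlap).
|A∩B∩C| = 0.
|A ∪ B ∪ C| = 96 − 10 + 0 = 86.00.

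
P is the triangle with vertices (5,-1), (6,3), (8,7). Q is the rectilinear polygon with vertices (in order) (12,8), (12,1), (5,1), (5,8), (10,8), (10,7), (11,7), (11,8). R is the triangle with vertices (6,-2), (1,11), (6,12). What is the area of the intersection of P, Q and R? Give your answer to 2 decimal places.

The intersection is the polygon with vertices (5.75,1), (5.5,1), (6,3), (6,1.667).
By the shoelace formula its area is 0.42.

0.42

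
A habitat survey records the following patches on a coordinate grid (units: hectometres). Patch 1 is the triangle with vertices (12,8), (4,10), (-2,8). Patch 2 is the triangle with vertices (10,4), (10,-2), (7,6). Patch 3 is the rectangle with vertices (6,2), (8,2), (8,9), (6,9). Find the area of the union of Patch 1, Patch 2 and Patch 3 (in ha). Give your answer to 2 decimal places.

34.00

By inclusion–exclusion:
Individual areas: |Patch 1| = 14, |Patch 2| = 9, |Patch 3| = 14.
|Patch 1∩Patch 2| = 0.
|Patch 1∩Patch 3| = 2.
|Patch 2∩Patch 3| = 1.
|Patch 1∩Patch 2∩Patch 3| = 0.
|Patch 1 ∪ Patch 2 ∪ Patch 3| = 37 − 3 + 0 = 34.00.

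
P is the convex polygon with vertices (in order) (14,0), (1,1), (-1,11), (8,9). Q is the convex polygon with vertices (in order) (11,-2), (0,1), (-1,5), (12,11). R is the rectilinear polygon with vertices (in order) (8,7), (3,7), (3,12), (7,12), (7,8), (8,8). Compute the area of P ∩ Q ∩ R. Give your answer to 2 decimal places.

The intersection is the polygon with vertices (7,8.692), (7,8), (8,8), (8,7), (3.333,7).
By the shoelace formula its area is 4.10.

4.10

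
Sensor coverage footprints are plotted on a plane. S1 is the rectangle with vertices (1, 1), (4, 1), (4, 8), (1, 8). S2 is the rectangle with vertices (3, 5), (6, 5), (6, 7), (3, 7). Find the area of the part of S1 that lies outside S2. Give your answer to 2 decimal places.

|S1∩S2|: x∈[3,4], y∈[5,7] → 1·2 = 2.
|S1| = 21.
|S1 ∖ S2| = |S1| − |S1∩S2| = 21 − 2 = 19.00.

19.00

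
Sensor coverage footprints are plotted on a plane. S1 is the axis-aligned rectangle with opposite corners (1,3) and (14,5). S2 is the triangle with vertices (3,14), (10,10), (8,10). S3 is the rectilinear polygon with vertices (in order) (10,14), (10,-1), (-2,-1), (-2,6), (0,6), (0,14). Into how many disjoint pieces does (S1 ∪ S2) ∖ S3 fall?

1

(S1 ∪ S2) ∖ S3 is a single connected region.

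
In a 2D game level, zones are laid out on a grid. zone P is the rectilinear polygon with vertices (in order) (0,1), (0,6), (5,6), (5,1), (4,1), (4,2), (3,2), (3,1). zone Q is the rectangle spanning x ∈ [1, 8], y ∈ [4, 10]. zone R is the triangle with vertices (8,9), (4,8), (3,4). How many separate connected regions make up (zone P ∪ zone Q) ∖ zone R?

1

(zone P ∪ zone Q) ∖ zone R is a single connected region.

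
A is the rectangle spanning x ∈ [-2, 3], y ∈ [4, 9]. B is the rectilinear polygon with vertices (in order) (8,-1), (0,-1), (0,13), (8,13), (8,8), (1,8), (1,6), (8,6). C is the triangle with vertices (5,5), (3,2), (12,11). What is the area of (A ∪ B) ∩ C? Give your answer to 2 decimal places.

The region (A ∪ B) ∩ C is the polygon with vertices (7,6), (3,2), (5,5), (6.167,6).
By the shoelace formula its area is 2.42.

2.42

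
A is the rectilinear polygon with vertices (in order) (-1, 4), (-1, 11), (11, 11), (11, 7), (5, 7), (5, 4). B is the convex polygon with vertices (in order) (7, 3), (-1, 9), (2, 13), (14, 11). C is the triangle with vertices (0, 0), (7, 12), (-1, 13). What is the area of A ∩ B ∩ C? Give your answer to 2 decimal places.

The intersection is the polygon with vertices (-0.673,8.755), (-0.721,9.372), (0.5,11), (6.417,11), (3.348,5.739).
By the shoelace formula its area is 22.26.

22.26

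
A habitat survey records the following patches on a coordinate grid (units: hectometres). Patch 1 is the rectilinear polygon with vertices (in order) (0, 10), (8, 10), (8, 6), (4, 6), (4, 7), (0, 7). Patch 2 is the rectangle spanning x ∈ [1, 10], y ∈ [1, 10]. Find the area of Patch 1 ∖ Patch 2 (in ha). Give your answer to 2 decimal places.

|Patch 1| = 28, |Patch 1∩Patch 2| = 25.
|Patch 1 ∖ Patch 2| = |Patch 1| − |Patch 1∩Patch 2| = 28 − 25 = 3.00.

3.00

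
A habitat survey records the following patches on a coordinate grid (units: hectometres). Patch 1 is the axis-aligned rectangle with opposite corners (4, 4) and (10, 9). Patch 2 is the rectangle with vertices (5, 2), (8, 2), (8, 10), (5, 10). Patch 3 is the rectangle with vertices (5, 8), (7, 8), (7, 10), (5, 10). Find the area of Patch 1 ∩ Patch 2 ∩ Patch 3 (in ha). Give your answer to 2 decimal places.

The intersection is the polygon with vertices (5,9), (7,9), (7,8), (5,8).
By the shoelace formula its area is 2.00.

2.00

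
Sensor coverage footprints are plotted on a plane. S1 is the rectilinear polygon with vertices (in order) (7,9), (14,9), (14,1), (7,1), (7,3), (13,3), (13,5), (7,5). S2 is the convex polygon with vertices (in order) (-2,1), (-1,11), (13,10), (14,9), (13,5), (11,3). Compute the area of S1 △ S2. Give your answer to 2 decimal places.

|S1| = 44, |S2| = 121.5, |S1∩S2| = 27.2308.
|S1 △ S2| = |S1| + |S2| − 2·|S1∩S2| = 44 + 121.5 − 54.4615 = 111.04.

111.04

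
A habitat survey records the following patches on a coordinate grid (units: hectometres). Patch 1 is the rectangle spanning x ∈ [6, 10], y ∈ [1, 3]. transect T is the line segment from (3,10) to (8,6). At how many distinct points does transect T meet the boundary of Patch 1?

0

The segment lies entirely outside Patch 1 and never meets its boundary.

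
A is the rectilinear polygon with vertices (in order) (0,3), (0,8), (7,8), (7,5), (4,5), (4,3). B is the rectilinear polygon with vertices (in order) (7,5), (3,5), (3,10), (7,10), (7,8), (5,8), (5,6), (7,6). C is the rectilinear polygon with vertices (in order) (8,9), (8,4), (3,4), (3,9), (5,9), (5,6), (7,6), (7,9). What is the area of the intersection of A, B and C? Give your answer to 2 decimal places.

8.00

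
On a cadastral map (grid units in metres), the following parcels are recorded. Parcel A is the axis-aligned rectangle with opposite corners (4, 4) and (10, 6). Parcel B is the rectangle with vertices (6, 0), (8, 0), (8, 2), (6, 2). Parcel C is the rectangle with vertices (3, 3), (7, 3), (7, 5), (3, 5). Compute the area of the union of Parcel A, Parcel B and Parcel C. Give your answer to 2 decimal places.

By inclusion–exclusion:
Individual areas: |Parcel A| = 12, |Parcel B| = 4, |Parcel C| = 8.
|Parcel A∩Parcel B| = 0 (no overlap).
|Parcel A∩Parcel C|: x∈[4,7], y∈[4,5] → 3·1 = 3.
|Parcel B∩Parcel C| = 0 (no overlap).
|Parcel A∩Parcel B∩Parcel C| = 0.
|Parcel A ∪ Parcel B ∪ Parcel C| = 24 − 3 + 0 = 21.00.

21.00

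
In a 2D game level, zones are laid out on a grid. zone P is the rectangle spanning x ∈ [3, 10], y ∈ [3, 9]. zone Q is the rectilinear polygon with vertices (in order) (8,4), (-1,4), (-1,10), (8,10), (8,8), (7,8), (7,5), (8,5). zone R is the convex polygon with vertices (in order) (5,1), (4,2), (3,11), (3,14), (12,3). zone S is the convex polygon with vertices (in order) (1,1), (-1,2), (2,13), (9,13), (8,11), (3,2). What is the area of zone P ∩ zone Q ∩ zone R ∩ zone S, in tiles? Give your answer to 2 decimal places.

The intersection is the polygon with vertices (3.778,4), (3.222,9), (6.889,9), (4.111,4).
By the shoelace formula its area is 10.00.

10.00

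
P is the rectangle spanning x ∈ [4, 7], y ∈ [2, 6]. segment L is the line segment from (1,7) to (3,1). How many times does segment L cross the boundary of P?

The segment lies entirely outside P and never meets its boundary.

0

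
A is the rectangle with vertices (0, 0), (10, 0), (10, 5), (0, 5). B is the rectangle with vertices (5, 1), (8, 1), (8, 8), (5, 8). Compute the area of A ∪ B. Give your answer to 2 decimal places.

59.00

By inclusion–exclusion:
Individual areas: |A| = 50, |B| = 21.
|A∩B|: x∈[5,8], y∈[1,5] → 3·4 = 12.
|A ∪ B| = 71 − 12 = 59.00.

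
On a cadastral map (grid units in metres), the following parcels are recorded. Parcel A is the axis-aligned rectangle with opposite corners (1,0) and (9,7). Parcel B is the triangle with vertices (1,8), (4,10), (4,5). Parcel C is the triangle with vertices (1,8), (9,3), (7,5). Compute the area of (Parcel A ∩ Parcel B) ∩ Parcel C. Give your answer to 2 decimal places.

0.36

The region (Parcel A ∩ Parcel B) ∩ Parcel C is the polygon with vertices (4,6.125), (2.6,7), (3,7), (4,6.5).
By the shoelace formula its area is 0.36.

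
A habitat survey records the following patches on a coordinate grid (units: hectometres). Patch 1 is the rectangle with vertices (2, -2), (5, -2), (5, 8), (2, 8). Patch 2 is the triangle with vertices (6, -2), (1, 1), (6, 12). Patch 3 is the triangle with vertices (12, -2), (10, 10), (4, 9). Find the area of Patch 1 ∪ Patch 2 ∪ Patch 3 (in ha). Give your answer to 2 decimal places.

78.86

By inclusion–exclusion:
Individual areas: |Patch 1| = 30, |Patch 2| = 35, |Patch 3| = 37.
|Patch 1∩Patch 2| = 20.2636.
|Patch 1∩Patch 3| = 0.0511.
|Patch 2∩Patch 3| = 2.8755.
|Patch 1∩Patch 2∩Patch 3| = 0.0511.
|Patch 1 ∪ Patch 2 ∪ Patch 3| = 102 − 23.1903 + 0.0511 = 78.86.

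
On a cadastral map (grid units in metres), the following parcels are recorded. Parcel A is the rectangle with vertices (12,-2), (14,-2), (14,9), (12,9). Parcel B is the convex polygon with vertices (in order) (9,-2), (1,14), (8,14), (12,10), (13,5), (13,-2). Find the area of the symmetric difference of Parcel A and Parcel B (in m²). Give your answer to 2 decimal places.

|Parcel A| = 22, |Parcel B| = 113.5, |Parcel A∩Parcel B| = 9.4.
|Parcel A △ Parcel B| = |Parcel A| + |Parcel B| − 2·|Parcel A∩Parcel B| = 22 + 113.5 − 18.8 = 116.70.

116.70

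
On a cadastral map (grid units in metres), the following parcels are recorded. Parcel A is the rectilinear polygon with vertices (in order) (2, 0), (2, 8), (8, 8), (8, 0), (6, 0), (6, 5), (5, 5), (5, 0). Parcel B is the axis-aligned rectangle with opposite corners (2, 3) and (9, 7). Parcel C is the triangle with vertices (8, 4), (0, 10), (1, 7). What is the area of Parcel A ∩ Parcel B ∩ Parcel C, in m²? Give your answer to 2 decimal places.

4.26

The intersection is the polygon with vertices (4,7), (8,4), (6,4.857), (6,5), (5.667,5), (2,6.571), (2,7).
By the shoelace formula its area is 4.26.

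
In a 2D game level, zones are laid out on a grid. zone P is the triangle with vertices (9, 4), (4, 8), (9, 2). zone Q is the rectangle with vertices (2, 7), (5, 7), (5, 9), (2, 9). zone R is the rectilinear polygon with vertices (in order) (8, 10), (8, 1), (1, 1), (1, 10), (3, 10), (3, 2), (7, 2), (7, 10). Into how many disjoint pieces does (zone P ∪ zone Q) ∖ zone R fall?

2

(zone P ∪ zone Q) ∖ zone R splits into 2 disjoint pieces (area 1.8, area 5.6167).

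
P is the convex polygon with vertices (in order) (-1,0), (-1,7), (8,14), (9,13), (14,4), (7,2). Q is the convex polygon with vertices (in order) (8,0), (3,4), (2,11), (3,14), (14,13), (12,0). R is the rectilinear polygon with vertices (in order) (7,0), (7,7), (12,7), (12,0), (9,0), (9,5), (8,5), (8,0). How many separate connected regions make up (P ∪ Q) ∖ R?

2

(P ∪ Q) ∖ R splits into 2 disjoint pieces (area 131.8774, area 5).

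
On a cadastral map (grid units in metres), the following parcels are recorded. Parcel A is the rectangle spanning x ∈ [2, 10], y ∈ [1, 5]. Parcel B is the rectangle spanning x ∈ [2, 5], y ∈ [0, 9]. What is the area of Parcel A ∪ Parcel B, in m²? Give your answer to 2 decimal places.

By inclusion–exclusion:
Individual areas: |Parcel A| = 32, |Parcel B| = 27.
|Parcel A∩Parcel B|: x∈[2,5], y∈[1,5] → 3·4 = 12.
|Parcel A ∪ Parcel B| = 59 − 12 = 47.00.

47.00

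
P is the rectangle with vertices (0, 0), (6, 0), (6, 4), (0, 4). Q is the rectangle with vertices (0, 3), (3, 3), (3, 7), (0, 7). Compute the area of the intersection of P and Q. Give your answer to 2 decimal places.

3.00

|P∩Q|: x∈[0,3], y∈[3,4] → 3·1 = 3.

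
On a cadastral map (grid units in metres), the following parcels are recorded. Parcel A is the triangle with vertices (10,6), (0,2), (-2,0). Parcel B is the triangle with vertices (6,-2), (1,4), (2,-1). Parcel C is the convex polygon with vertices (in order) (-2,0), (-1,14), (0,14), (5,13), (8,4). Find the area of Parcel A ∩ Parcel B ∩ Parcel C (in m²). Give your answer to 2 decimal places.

0.71

The intersection is the polygon with vertices (2.471,2.235), (1.454,1.727), (1.296,2.518), (2,2.8).
By the shoelace formula its area is 0.71.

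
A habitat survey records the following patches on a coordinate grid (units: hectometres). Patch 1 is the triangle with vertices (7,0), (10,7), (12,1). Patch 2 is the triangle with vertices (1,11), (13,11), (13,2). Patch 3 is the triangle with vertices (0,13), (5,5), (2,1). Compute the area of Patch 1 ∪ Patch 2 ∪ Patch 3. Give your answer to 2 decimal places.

By inclusion–exclusion:
Individual areas: |Patch 1| = 16, |Patch 2| = 54, |Patch 3| = 22.
|Patch 1∩Patch 2| = 2.9069.
|Patch 1∩Patch 3| = 0.
|Patch 2∩Patch 3| = 0.0441.
|Patch 1∩Patch 2∩Patch 3| = 0.
|Patch 1 ∪ Patch 2 ∪ Patch 3| = 92 − 2.951 + 0 = 89.05.

89.05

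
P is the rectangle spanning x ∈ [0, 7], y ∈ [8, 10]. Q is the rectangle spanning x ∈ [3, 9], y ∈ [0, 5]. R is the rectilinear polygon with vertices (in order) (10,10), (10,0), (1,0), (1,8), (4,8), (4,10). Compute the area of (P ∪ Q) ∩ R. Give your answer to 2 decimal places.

36.00

|P ∪ Q| = 44.
|(P ∪ Q) ∩ R| = 36.00.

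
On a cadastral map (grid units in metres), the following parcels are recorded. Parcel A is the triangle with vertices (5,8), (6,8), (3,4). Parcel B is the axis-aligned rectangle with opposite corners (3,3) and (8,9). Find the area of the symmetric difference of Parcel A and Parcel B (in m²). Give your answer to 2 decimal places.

28.00

|Parcel A| = 2, |Parcel B| = 30, |Parcel A∩Parcel B| = 2.
|Parcel A △ Parcel B| = |Parcel A| + |Parcel B| − 2·|Parcel A∩Parcel B| = 2 + 30 − 4 = 28.00.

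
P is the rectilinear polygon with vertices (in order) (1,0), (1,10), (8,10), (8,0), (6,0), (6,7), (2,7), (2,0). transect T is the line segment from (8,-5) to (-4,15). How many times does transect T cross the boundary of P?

2

The segment meets the boundary at (1,6.667), (2,5).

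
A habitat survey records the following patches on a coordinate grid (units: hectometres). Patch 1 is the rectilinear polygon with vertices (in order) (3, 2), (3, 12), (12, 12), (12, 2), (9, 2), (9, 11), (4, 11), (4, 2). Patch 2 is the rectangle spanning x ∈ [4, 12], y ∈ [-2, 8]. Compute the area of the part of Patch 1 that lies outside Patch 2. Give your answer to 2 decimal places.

27.00

|Patch 1| = 45, |Patch 1∩Patch 2| = 18.
|Patch 1 ∖ Patch 2| = |Patch 1| − |Patch 1∩Patch 2| = 45 − 18 = 27.00.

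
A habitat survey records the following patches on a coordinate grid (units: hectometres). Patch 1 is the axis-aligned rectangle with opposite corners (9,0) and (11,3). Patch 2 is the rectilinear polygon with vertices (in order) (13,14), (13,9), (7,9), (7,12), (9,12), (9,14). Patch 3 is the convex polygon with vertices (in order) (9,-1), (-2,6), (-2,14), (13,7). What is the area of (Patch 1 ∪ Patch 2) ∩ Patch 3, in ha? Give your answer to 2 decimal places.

4.44

|Patch 1 ∪ Patch 2| = 32.
|(Patch 1 ∪ Patch 2) ∩ Patch 3| = 4.44.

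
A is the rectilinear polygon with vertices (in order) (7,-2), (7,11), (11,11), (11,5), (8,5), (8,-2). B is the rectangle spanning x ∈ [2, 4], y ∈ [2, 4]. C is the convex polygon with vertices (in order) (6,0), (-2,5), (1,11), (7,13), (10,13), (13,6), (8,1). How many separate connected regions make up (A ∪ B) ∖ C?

3

(A ∪ B) ∖ C splits into 3 disjoint pieces (area 2.75, area 0.0238, area 0.2).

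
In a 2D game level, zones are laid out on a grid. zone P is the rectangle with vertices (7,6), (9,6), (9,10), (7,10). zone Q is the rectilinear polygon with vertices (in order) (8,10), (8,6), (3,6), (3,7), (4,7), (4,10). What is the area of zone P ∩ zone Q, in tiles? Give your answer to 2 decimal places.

The intersection is the polygon with vertices (8,10), (8,6), (7,6), (7,10).
By the shoelace formula its area is 4.00.

4.00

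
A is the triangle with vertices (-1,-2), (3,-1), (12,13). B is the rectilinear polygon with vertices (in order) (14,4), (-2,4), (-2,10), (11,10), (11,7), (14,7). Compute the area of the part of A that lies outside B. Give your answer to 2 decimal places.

|A| = 23.5, |A∩B| = 8.0571.
|A ∖ B| = |A| − |A∩B| = 23.5 − 8.0571 = 15.44.

15.44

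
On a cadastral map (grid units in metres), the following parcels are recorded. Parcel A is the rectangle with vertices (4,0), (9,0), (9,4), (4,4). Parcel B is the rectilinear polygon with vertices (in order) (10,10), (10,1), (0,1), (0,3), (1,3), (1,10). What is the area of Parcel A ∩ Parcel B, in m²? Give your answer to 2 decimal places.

15.00

The intersection is the polygon with vertices (4,4), (9,4), (9,1), (4,1).
By the shoelace formula its area is 15.00.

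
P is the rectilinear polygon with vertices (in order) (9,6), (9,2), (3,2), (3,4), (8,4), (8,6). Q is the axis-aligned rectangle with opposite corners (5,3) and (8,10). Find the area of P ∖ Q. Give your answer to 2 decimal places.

|P| = 14, |P∩Q| = 3.
|P ∖ Q| = |P| − |P∩Q| = 14 − 3 = 11.00.

11.00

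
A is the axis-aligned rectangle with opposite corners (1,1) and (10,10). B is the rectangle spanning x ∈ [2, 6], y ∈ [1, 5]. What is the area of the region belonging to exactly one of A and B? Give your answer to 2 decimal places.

65.00

|A∩B|: x∈[2,6], y∈[1,5] → 4·4 = 16.
|A △ B| = |A| + |B| − 2·|A∩B| = 81 + 16 − 32 = 65.00.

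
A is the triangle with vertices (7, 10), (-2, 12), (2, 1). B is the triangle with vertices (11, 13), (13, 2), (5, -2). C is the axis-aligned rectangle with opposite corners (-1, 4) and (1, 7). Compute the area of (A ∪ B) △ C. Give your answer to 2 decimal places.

|A ∪ B| = 93.5.
|(A ∪ B) ∩ C| = 1.9091.
|(A ∪ B) △ C| = 93.5 + 6 − 3.8182 = 95.68.

95.68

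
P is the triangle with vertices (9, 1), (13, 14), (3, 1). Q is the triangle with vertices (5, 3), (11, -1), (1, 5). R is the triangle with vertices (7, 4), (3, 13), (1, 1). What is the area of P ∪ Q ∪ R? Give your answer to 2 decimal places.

By inclusion–exclusion:
Individual areas: |P| = 39, |Q| = 2, |R| = 33.
|P∩Q| = 1.0298.
|P∩R| = 2.3433.
|Q∩R| = 0.7086.
|P∩Q∩R| = 0.0904.
|P ∪ Q ∪ R| = 74 − 4.0818 + 0.0904 = 70.01.

70.01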